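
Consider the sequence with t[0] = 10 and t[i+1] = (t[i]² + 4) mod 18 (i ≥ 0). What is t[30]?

t[0] = 10,  t[1] = 14,  t[2] = 2,  t[3] = 8,  t[4] = 14.
Since t[4] = t[1] = 14, the sequence is eventually periodic: after a pre-period of length 1 it cycles with period 3.
For i ≥ 1, t[i] depends only on (i - 1) mod 3. (30 - 1) mod 3 = 2, so t[30] = t[3] = 8.

8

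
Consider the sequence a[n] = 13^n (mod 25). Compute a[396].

16

a[0] = 1; a[1] = 13; a[2] = 19; a[3] = 22; a[4] = 11; a[5] = 18; a[6] = 9; a[7] = 17; a[8] = 21; a[9] = 23; a[10] = 24; a[11] = 12; a[12] = 6; a[13] = 3; a[14] = 14; a[15] = 7; a[16] = 16; a[17] = 8; a[18] = 4; a[19] = 2; a[20] = 1.
Since a[20] = a[0] = 1, the sequence is periodic with period 20.
So a[396] = a[0 + ((396-0) mod 20)] = a[16] = 16.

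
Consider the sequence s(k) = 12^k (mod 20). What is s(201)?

12

We have s(0) = 1, s(1) = 12, s(2) = 4, s(3) = 8, s(4) = 16, s(5) = 12.
Since s(5) = s(1) = 12, the sequence is eventually periodic: after a pre-period of length 1 it cycles with period 4.
For k ≥ 1, s(k) depends only on (k - 1) mod 4. (201 - 1) mod 4 = 0, so s(201) = s(1) = 12.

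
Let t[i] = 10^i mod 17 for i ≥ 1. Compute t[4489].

7

t[1] = 10, t[2] = 15, t[3] = 14, t[4] = 4, t[5] = 6, t[6] = 9, t[7] = 5, t[8] = 16, t[9] = 7, t[10] = 2, t[11] = 3, t[12] = 13, t[13] = 11, t[14] = 8, t[15] = 12, t[16] = 1, t[17] = 10.
The sequence repeats with period 16.
So t[4489] = t[1 + ((4489-1) mod 16)] = t[9] = 7.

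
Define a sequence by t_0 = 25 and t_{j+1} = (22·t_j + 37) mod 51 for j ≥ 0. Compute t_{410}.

27

Listing terms: t_0 = 25; t_1 = 26; t_2 = 48; t_3 = 22; t_4 = 11; t_5 = 24; t_6 = 4; t_7 = 23; t_8 = 33; t_9 = 49; t_{10} = 44; t_{11} = 36; t_{12} = 13; t_{13} = 17; t_{14} = 3; t_{15} = 1; t_{16} = 8; t_{17} = 9; t_{18} = 31; t_{19} = 5; t_{20} = 45; t_{21} = 7; t_{22} = 38; t_{23} = 6; t_{24} = 16; t_{25} = 32; t_{26} = 27; t_{27} = 19; t_{28} = 47; t_{29} = 0; t_{30} = 37; t_{31} = 35; t_{32} = 42; t_{33} = 43; t_{34} = 14; t_{35} = 39; t_{36} = 28; t_{37} = 41; t_{38} = 21; t_{39} = 40; t_{40} = 50; t_{41} = 15; t_{42} = 10; t_{43} = 2; t_{44} = 30; t_{45} = 34; t_{46} = 20; t_{47} = 18; t_{48} = 25.
The sequence repeats with period 48.
So t_{410} = t_{0 + ((410-0) mod 48)} = t_{26} = 27.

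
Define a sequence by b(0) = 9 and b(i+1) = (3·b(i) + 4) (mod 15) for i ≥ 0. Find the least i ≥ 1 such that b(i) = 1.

b(0) = 9, b(1) = 1, b(2) = 7, b(3) = 10, b(4) = 4, b(5) = 1.
Since b(5) = b(1) = 1, the sequence is eventually periodic: after a pre-period of length 1 it cycles with period 4.
The value 1 first appears (with i ≥ 1) at b(1).

1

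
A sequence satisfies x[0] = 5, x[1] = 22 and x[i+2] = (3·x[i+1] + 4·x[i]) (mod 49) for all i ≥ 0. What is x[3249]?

Computing terms: x[0] = 5; x[1] = 22; x[2] = 37; x[3] = 3; x[4] = 10; x[5] = 42; x[6] = 19; x[7] = 29; x[8] = 16; x[9] = 17; x[10] = 17; x[11] = 21; x[12] = 33; x[13] = 36; x[14] = 44; x[15] = 31; x[16] = 24; x[17] = 0; x[18] = 47; x[19] = 43; x[20] = 23; x[21] = 45; x[22] = 31; x[23] = 28; x[24] = 12; x[25] = 1; x[26] = 2; x[27] = 10; x[28] = 38; x[29] = 7; x[30] = 26; x[31] = 8; x[32] = 30; x[33] = 24; x[34] = 45; x[35] = 35; x[36] = 40; x[37] = 15; x[38] = 9; x[39] = 38; x[40] = 3; x[41] = 14; x[42] = 5; x[43] = 22.
Since (x[42], x[43]) = (x[0], x[1]) = (5, 22) (two consecutive terms determine the rest), the sequence is periodic with period 42.
(3249 - 0) mod 42 = 15, so x[3249] = x[15] = 31.

31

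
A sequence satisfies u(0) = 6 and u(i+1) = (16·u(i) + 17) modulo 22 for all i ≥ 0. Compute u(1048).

Listing terms: u(0) = 6, u(1) = 3, u(2) = 21, u(3) = 1, u(4) = 11, u(5) = 17, u(6) = 3.
Since u(6) = u(1) = 3, the sequence is eventually periodic: after a pre-period of length 1 it cycles with period 5.
For i ≥ 1, u(i) depends only on (i - 1) mod 5. (1048 - 1) mod 5 = 2, so u(1048) = u(3) = 1.

1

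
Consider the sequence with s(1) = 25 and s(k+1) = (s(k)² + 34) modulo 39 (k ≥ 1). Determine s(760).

38

We have s(1) = 25, s(2) = 35, s(3) = 11, s(4) = 38, s(5) = 35.
Since s(5) = s(2) = 35, the sequence is eventually periodic: after a pre-period of length 1 it cycles with period 3.
For k ≥ 2, s(k) depends only on (k - 2) mod 3. (760 - 2) mod 3 = 2, so s(760) = s(4) = 38.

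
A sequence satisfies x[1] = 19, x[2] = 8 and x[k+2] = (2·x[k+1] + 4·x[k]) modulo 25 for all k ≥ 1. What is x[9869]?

1

Listing terms: x[1] = 19,  x[2] = 8,  x[3] = 17,  x[4] = 16,  x[5] = 0,  x[6] = 14,  x[7] = 3,  x[8] = 12,  x[9] = 11,  x[10] = 20,  x[11] = 9,  x[12] = 23,  x[13] = 7,  x[14] = 6,  x[15] = 15,  x[16] = 4,  x[17] = 18,  x[18] = 2,  x[19] = 1,  x[20] = 10,  x[21] = 24,  x[22] = 13,  x[23] = 22,  x[24] = 21,  x[25] = 5,  x[26] = 19,  x[27] = 8.
The sequence repeats with period 25.
(9869 - 1) mod 25 = 18, so x[9869] = x[19] = 1.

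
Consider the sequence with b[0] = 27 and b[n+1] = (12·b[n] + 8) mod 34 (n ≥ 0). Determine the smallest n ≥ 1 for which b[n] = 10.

b[0] = 27,  b[1] = 26,  b[2] = 14,  b[3] = 6,  b[4] = 12,  b[5] = 16,  b[6] = 30,  b[7] = 28,  b[8] = 4,  b[9] = 22,  b[10] = 0,  b[11] = 8,  b[12] = 2,  b[13] = 32,  b[14] = 18,  b[15] = 20,  b[16] = 10,  b[17] = 26.
Since b[17] = b[1] = 26, the sequence is eventually periodic: after a pre-period of length 1 it cycles with period 16.
The value 10 first appears (with n ≥ 1) at b[16].

16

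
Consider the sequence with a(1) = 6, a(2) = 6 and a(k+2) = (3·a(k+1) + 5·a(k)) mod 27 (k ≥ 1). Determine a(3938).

a(1) = 6,  a(2) = 6,  a(3) = 21,  a(4) = 12,  a(5) = 6,  a(6) = 24,  a(7) = 21,  a(8) = 21,  a(9) = 6,  a(10) = 15,  a(11) = 21,  a(12) = 3,  a(13) = 6,  a(14) = 6.
Since (a(13), a(14)) = (a(1), a(2)) = (6, 6) (two consecutive terms determine the rest), the sequence is periodic with period 12.
(3938 - 1) mod 12 = 1, so a(3938) = a(2) = 6.

6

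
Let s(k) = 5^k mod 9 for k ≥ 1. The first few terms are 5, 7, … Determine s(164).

7

We have s(1) = 5; s(2) = 7; s(3) = 8; s(4) = 4; s(5) = 2; s(6) = 1; s(7) = 5.
Since s(7) = s(1) = 5, the sequence is periodic with period 6.
(164 - 1) mod 6 = 1, so s(164) = s(2) = 7.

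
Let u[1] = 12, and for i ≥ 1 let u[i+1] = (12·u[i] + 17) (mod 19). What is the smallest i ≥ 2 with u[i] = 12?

We have u[1] = 12; u[2] = 9; u[3] = 11; u[4] = 16; u[5] = 0; u[6] = 17; u[7] = 12.
Since u[7] = u[1] = 12, the sequence is periodic with period 6.
The value 12 next appears (with i ≥ 2) at u[7].

7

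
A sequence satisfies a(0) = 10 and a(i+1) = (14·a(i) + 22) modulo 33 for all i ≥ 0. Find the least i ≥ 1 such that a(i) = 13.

a(0) = 10, a(1) = 30, a(2) = 13, a(3) = 6, a(4) = 7, a(5) = 21, a(6) = 19, a(7) = 24, a(8) = 28, a(9) = 18, a(10) = 10.
Since a(10) = a(0) = 10, the sequence is periodic with period 10.
The value 13 first appears (with i ≥ 1) at a(2).

2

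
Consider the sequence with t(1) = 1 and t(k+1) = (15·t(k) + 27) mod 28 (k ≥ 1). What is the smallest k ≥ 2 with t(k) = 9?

We have t(1) = 1,  t(2) = 14,  t(3) = 13,  t(4) = 26,  t(5) = 25,  t(6) = 10,  t(7) = 9,  t(8) = 22,  t(9) = 21,  t(10) = 6,  t(11) = 5,  t(12) = 18,  t(13) = 17,  t(14) = 2,  t(15) = 1.
The sequence repeats with period 14.
The value 9 first appears (with k ≥ 2) at t(7).

7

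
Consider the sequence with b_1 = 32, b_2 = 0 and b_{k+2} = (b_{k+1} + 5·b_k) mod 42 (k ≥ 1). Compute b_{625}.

We have b_1 = 32; b_2 = 0; b_3 = 34; b_4 = 34; b_5 = 36; b_6 = 38; b_7 = 8; b_8 = 30; b_9 = 28; b_{10} = 10; b_{11} = 24; b_{12} = 32; b_{13} = 26; b_{14} = 18; b_{15} = 22; b_{16} = 28; b_{17} = 12; b_{18} = 26; b_{19} = 2; b_{20} = 6; b_{21} = 16; b_{22} = 4; b_{23} = 0; b_{24} = 20; b_{25} = 20; b_{26} = 36; b_{27} = 10; b_{28} = 22; b_{29} = 30; b_{30} = 14; b_{31} = 38; b_{32} = 24; b_{33} = 4; b_{34} = 40; b_{35} = 18; b_{36} = 8; b_{37} = 14; b_{38} = 12; b_{39} = 40; b_{40} = 16; b_{41} = 6; b_{42} = 2; b_{43} = 32; b_{44} = 0.
Since (b_{43}, b_{44}) = (b_1, b_2) = (32, 0) (two consecutive terms determine the rest), the sequence is periodic with period 42.
(625 - 1) mod 42 = 36, so b_{625} = b_{37} = 14.

14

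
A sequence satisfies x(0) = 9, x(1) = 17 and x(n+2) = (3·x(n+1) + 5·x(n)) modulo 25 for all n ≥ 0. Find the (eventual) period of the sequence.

20

Computing terms: x(0) = 9; x(1) = 17; x(2) = 21; x(3) = 23; x(4) = 24; x(5) = 12; x(6) = 6; x(7) = 3; x(8) = 14; x(9) = 7; x(10) = 16; x(11) = 8; x(12) = 4; x(13) = 2; x(14) = 1; x(15) = 13; x(16) = 19; x(17) = 22; x(18) = 11; x(19) = 18; x(20) = 9; x(21) = 17.
Since (x(20), x(21)) = (x(0), x(1)) = (9, 17) (two consecutive terms determine the rest), the sequence is periodic with period 20.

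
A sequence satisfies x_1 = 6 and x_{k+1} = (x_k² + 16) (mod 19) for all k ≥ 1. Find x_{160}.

6

We have x_1 = 6; x_2 = 14; x_3 = 3; x_4 = 6.
The sequence repeats with period 3.
So x_{160} = x_{1 + ((160-1) mod 3)} = x_1 = 6.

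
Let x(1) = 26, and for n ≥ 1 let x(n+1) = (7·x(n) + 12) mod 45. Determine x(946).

Computing terms: x(1) = 26,  x(2) = 14,  x(3) = 20,  x(4) = 17,  x(5) = 41,  x(6) = 29,  x(7) = 35,  x(8) = 32,  x(9) = 11,  x(10) = 44,  x(11) = 5,  x(12) = 2,  x(13) = 26.
Since x(13) = x(1) = 26, the sequence is periodic with period 12.
(946 - 1) mod 12 = 9, so x(946) = x(10) = 44.

44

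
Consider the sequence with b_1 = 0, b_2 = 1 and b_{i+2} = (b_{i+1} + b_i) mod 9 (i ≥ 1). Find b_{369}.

We have b_1 = 0,  b_2 = 1,  b_3 = 1,  b_4 = 2,  b_5 = 3,  b_6 = 5,  b_7 = 8,  b_8 = 4,  b_9 = 3,  b_{10} = 7,  b_{11} = 1,  b_{12} = 8,  b_{13} = 0,  b_{14} = 8,  b_{15} = 8,  b_{16} = 7,  b_{17} = 6,  b_{18} = 4,  b_{19} = 1,  b_{20} = 5,  b_{21} = 6,  b_{22} = 2,  b_{23} = 8,  b_{24} = 1,  b_{25} = 0,  b_{26} = 1.
The sequence repeats with period 24.
(369 - 1) mod 24 = 8, so b_{369} = b_9 = 3.

3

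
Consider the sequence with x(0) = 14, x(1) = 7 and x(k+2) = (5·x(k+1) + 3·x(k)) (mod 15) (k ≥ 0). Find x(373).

We have x(0) = 14,  x(1) = 7,  x(2) = 2,  x(3) = 1,  x(4) = 11,  x(5) = 13,  x(6) = 8,  x(7) = 4,  x(8) = 14,  x(9) = 7.
The sequence repeats with period 8.
(373 - 0) mod 8 = 5, so x(373) = x(5) = 13.

13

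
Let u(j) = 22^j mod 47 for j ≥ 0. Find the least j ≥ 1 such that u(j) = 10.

Computing terms: u(0) = 1, u(1) = 22, u(2) = 14, u(3) = 26, u(4) = 8, u(5) = 35, u(6) = 18, u(7) = 20, u(8) = 17, u(9) = 45, u(10) = 3, u(11) = 19, u(12) = 42, u(13) = 31, u(14) = 24, u(15) = 11, u(16) = 7, u(17) = 13, u(18) = 4, u(19) = 41, u(20) = 9, u(21) = 10, u(22) = 32, u(23) = 46, u(24) = 25, u(25) = 33, u(26) = 21, u(27) = 39, u(28) = 12, u(29) = 29, u(30) = 27, u(31) = 30, u(32) = 2, u(33) = 44, u(34) = 28, u(35) = 5, u(36) = 16, u(37) = 23, u(38) = 36, u(39) = 40, u(40) = 34, u(41) = 43, u(42) = 6, u(43) = 38, u(44) = 37, u(45) = 15, u(46) = 1.
The sequence repeats with period 46.
The value 10 first appears (with j ≥ 1) at u(21).

21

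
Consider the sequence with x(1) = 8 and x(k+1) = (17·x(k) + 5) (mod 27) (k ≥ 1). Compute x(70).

x(1) = 8, x(2) = 6, x(3) = 26, x(4) = 15, x(5) = 17, x(6) = 24, x(7) = 8.
The sequence repeats with period 6.
So x(70) = x(1 + ((70-1) mod 6)) = x(4) = 15.

15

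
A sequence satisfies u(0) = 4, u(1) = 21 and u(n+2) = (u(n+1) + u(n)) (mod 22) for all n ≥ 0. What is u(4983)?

2

Computing terms: u(0) = 4; u(1) = 21; u(2) = 3; u(3) = 2; u(4) = 5; u(5) = 7; u(6) = 12; u(7) = 19; u(8) = 9; u(9) = 6; u(10) = 15; u(11) = 21; u(12) = 14; u(13) = 13; u(14) = 5; u(15) = 18; u(16) = 1; u(17) = 19; u(18) = 20; u(19) = 17; u(20) = 15; u(21) = 10; u(22) = 3; u(23) = 13; u(24) = 16; u(25) = 7; u(26) = 1; u(27) = 8; u(28) = 9; u(29) = 17; u(30) = 4; u(31) = 21.
The sequence repeats with period 30.
So u(4983) = u(0 + ((4983-0) mod 30)) = u(3) = 2.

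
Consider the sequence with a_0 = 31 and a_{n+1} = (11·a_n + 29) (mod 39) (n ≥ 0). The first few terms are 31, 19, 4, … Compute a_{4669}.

Computing terms: a_0 = 31,  a_1 = 19,  a_2 = 4,  a_3 = 34,  a_4 = 13,  a_5 = 16,  a_6 = 10,  a_7 = 22,  a_8 = 37,  a_9 = 7,  a_{10} = 28,  a_{11} = 25,  a_{12} = 31.
The sequence repeats with period 12.
(4669 - 0) mod 12 = 1, so a_{4669} = a_1 = 19.

19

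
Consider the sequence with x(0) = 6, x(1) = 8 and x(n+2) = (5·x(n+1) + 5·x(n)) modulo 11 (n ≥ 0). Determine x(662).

x(0) = 6, x(1) = 8, x(2) = 4, x(3) = 5, x(4) = 1, x(5) = 8, x(6) = 1, x(7) = 1, x(8) = 10, x(9) = 0, x(10) = 6, x(11) = 8.
Since (x(10), x(11)) = (x(0), x(1)) = (6, 8) (two consecutive terms determine the rest), the sequence is periodic with period 10.
(662 - 0) mod 10 = 2, so x(662) = x(2) = 4.

4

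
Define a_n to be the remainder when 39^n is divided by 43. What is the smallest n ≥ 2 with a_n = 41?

4

a_1 = 39; a_2 = 16; a_3 = 22; a_4 = 41; a_5 = 8; a_6 = 11; a_7 = 42; a_8 = 4; a_9 = 27; a_{10} = 21; a_{11} = 2; a_{12} = 35; a_{13} = 32; a_{14} = 1; a_{15} = 39.
The sequence repeats with period 14.
The value 41 first appears (with n ≥ 2) at a_4.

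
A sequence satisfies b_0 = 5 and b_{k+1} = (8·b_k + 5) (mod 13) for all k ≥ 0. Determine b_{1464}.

5

Computing terms: b_0 = 5; b_1 = 6; b_2 = 1; b_3 = 0; b_4 = 5.
The sequence repeats with period 4.
So b_{1464} = b_{0 + ((1464-0) mod 4)} = b_0 = 5.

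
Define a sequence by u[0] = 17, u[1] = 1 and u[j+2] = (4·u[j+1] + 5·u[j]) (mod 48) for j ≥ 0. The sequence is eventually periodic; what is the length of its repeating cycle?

4

u[0] = 17,  u[1] = 1,  u[2] = 41,  u[3] = 25,  u[4] = 17,  u[5] = 1.
The sequence repeats with period 4.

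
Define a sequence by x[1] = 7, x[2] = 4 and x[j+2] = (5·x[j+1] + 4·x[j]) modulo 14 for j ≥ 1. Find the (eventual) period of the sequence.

We have x[1] = 7; x[2] = 4; x[3] = 6; x[4] = 4; x[5] = 2; x[6] = 12; x[7] = 12; x[8] = 10; x[9] = 0; x[10] = 12; x[11] = 4; x[12] = 12; x[13] = 6; x[14] = 8; x[15] = 8; x[16] = 2; x[17] = 0; x[18] = 8; x[19] = 12; x[20] = 8; x[21] = 4; x[22] = 10; x[23] = 10; x[24] = 6; x[25] = 0; x[26] = 10; x[27] = 8; x[28] = 10; x[29] = 12; x[30] = 2; x[31] = 2; x[32] = 4; x[33] = 0; x[34] = 2; x[35] = 10; x[36] = 2; x[37] = 8; x[38] = 6; x[39] = 6; x[40] = 12; x[41] = 0; x[42] = 6; x[43] = 2; x[44] = 6; x[45] = 10; x[46] = 4; x[47] = 4; x[48] = 8; x[49] = 0; x[50] = 4; x[51] = 6.
Since (x[50], x[51]) = (x[2], x[3]) = (4, 6) (two consecutive terms determine the rest), the sequence is eventually periodic: after a pre-period of length 1 it cycles with period 48.

48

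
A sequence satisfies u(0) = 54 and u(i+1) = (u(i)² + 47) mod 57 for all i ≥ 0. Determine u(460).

15

u(0) = 54, u(1) = 56, u(2) = 48, u(3) = 14, u(4) = 15, u(5) = 44, u(6) = 45, u(7) = 20, u(8) = 48.
Since u(8) = u(2) = 48, the sequence is eventually periodic: after a pre-period of length 2 it cycles with period 6.
For i ≥ 2, u(i) depends only on (i - 2) mod 6. (460 - 2) mod 6 = 2, so u(460) = u(4) = 15.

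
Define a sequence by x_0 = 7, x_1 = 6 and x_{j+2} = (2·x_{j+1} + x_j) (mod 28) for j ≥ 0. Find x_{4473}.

Computing terms: x_0 = 7,  x_1 = 6,  x_2 = 19,  x_3 = 16,  x_4 = 23,  x_5 = 6,  x_6 = 7,  x_7 = 20,  x_8 = 19,  x_9 = 2,  x_{10} = 23,  x_{11} = 20,  x_{12} = 7,  x_{13} = 6.
The sequence repeats with period 12.
So x_{4473} = x_{0 + ((4473-0) mod 12)} = x_9 = 2.

2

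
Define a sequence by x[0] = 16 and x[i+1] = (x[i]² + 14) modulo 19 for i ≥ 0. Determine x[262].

We have x[0] = 16, x[1] = 4, x[2] = 11, x[3] = 2, x[4] = 18, x[5] = 15, x[6] = 11.
Since x[6] = x[2] = 11, the sequence is eventually periodic: after a pre-period of length 2 it cycles with period 4.
For i ≥ 2, x[i] depends only on (i - 2) mod 4. (262 - 2) mod 4 = 0, so x[262] = x[2] = 11.

11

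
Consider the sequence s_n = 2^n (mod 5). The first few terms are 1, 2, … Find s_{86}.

4

Computing terms: s_0 = 1, s_1 = 2, s_2 = 4, s_3 = 3, s_4 = 1.
The sequence repeats with period 4.
So s_{86} = s_{0 + ((86-0) mod 4)} = s_2 = 4.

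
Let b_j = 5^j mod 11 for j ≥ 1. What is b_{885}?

1

Listing terms: b_1 = 5; b_2 = 3; b_3 = 4; b_4 = 9; b_5 = 1; b_6 = 5.
Since b_6 = b_1 = 5, the sequence is periodic with period 5.
(885 - 1) mod 5 = 4, so b_{885} = b_5 = 1.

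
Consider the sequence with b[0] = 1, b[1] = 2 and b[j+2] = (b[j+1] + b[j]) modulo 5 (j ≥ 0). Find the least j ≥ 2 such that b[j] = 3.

b[0] = 1; b[1] = 2; b[2] = 3; b[3] = 0; b[4] = 3; b[5] = 3; b[6] = 1; b[7] = 4; b[8] = 0; b[9] = 4; b[10] = 4; b[11] = 3; b[12] = 2; b[13] = 0; b[14] = 2; b[15] = 2; b[16] = 4; b[17] = 1; b[18] = 0; b[19] = 1; b[20] = 1; b[21] = 2.
Since (b[20], b[21]) = (b[0], b[1]) = (1, 2) (two consecutive terms determine the rest), the sequence is periodic with period 20.
The value 3 first appears (with j ≥ 2) at b[2].

2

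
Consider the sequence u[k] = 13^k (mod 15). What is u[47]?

7

Listing terms: u[0] = 1; u[1] = 13; u[2] = 4; u[3] = 7; u[4] = 1.
Since u[4] = u[0] = 1, the sequence is periodic with period 4.
So u[47] = u[0 + ((47-0) mod 4)] = u[3] = 7.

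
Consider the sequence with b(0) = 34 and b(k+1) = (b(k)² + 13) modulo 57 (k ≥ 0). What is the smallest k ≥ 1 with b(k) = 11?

b(0) = 34; b(1) = 29; b(2) = 56; b(3) = 14; b(4) = 38; b(5) = 32; b(6) = 11; b(7) = 20; b(8) = 14.
Since b(8) = b(3) = 14, the sequence is eventually periodic: after a pre-period of length 3 it cycles with period 5.
The value 11 first appears (with k ≥ 1) at b(6).

6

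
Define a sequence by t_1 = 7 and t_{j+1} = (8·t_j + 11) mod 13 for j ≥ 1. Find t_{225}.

7

Computing terms: t_1 = 7,  t_2 = 2,  t_3 = 1,  t_4 = 6,  t_5 = 7.
The sequence repeats with period 4.
So t_{225} = t_{1 + ((225-1) mod 4)} = t_1 = 7.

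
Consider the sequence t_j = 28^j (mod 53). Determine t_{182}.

1

t_1 = 28; t_2 = 42; t_3 = 10; t_4 = 15; t_5 = 49; t_6 = 47; t_7 = 44; t_8 = 13; t_9 = 46; t_{10} = 16; t_{11} = 24; t_{12} = 36; t_{13} = 1; t_{14} = 28.
The sequence repeats with period 13.
(182 - 1) mod 13 = 12, so t_{182} = t_{13} = 1.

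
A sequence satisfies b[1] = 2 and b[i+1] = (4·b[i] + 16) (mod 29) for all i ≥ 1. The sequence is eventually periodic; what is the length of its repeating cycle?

Computing terms: b[1] = 2,  b[2] = 24,  b[3] = 25,  b[4] = 0,  b[5] = 16,  b[6] = 22,  b[7] = 17,  b[8] = 26,  b[9] = 4,  b[10] = 3,  b[11] = 28,  b[12] = 12,  b[13] = 6,  b[14] = 11,  b[15] = 2.
The sequence repeats with period 14.

14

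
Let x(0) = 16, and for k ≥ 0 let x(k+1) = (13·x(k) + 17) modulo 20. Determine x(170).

2

Computing terms: x(0) = 16; x(1) = 5; x(2) = 2; x(3) = 3; x(4) = 16.
Since x(4) = x(0) = 16, the sequence is periodic with period 4.
So x(170) = x(0 + ((170-0) mod 4)) = x(2) = 2.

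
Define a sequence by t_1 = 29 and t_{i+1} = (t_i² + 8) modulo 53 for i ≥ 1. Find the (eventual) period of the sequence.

4

Listing terms: t_1 = 29,  t_2 = 1,  t_3 = 9,  t_4 = 36,  t_5 = 32,  t_6 = 25,  t_7 = 50,  t_8 = 17,  t_9 = 32.
Since t_9 = t_5 = 32, the sequence is eventually periodic: after a pre-period of length 4 it cycles with period 4.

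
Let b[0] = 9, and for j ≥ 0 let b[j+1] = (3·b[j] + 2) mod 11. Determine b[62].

Listing terms: b[0] = 9,  b[1] = 7,  b[2] = 1,  b[3] = 5,  b[4] = 6,  b[5] = 9.
The sequence repeats with period 5.
(62 - 0) mod 5 = 2, so b[62] = b[2] = 1.

1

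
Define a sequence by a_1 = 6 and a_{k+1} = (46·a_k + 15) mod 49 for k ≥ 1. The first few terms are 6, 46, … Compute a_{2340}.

17

We have a_1 = 6; a_2 = 46; a_3 = 24; a_4 = 41; a_5 = 39; a_6 = 45; a_7 = 27; a_8 = 32; a_9 = 17; a_{10} = 13; a_{11} = 25; a_{12} = 38; a_{13} = 48; a_{14} = 18; a_{15} = 10; a_{16} = 34; a_{17} = 11; a_{18} = 31; a_{19} = 20; a_{20} = 4; a_{21} = 3; a_{22} = 6.
Since a_{22} = a_1 = 6, the sequence is periodic with period 21.
So a_{2340} = a_{1 + ((2340-1) mod 21)} = a_9 = 17.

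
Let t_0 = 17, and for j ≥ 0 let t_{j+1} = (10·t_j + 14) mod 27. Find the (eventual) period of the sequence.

27

t_0 = 17; t_1 = 22; t_2 = 18; t_3 = 5; t_4 = 10; t_5 = 6; t_6 = 20; t_7 = 25; t_8 = 21; t_9 = 8; t_{10} = 13; t_{11} = 9; t_{12} = 23; t_{13} = 1; t_{14} = 24; t_{15} = 11; t_{16} = 16; t_{17} = 12; t_{18} = 26; t_{19} = 4; t_{20} = 0; t_{21} = 14; t_{22} = 19; t_{23} = 15; t_{24} = 2; t_{25} = 7; t_{26} = 3; t_{27} = 17.
The sequence repeats with period 27.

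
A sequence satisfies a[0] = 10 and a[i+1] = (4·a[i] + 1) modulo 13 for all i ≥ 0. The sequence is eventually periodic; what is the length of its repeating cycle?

a[0] = 10,  a[1] = 2,  a[2] = 9,  a[3] = 11,  a[4] = 6,  a[5] = 12,  a[6] = 10.
The sequence repeats with period 6.

6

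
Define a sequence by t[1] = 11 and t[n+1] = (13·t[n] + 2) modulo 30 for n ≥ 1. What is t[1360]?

t[1] = 11; t[2] = 25; t[3] = 27; t[4] = 23; t[5] = 1; t[6] = 15; t[7] = 17; t[8] = 13; t[9] = 21; t[10] = 5; t[11] = 7; t[12] = 3; t[13] = 11.
Since t[13] = t[1] = 11, the sequence is periodic with period 12.
So t[1360] = t[1 + ((1360-1) mod 12)] = t[4] = 23.

23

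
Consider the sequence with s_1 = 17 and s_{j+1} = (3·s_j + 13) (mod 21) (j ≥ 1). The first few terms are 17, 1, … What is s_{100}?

19

Listing terms: s_1 = 17; s_2 = 1; s_3 = 16; s_4 = 19; s_5 = 7; s_6 = 13; s_7 = 10; s_8 = 1.
Since s_8 = s_2 = 1, the sequence is eventually periodic: after a pre-period of length 1 it cycles with period 6.
For j ≥ 2, s_j depends only on (j - 2) mod 6. (100 - 2) mod 6 = 2, so s_{100} = s_4 = 19.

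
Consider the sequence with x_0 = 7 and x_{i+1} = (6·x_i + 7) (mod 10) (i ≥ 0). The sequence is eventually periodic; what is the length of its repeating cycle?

5

Computing terms: x_0 = 7; x_1 = 9; x_2 = 1; x_3 = 3; x_4 = 5; x_5 = 7.
The sequence repeats with period 5.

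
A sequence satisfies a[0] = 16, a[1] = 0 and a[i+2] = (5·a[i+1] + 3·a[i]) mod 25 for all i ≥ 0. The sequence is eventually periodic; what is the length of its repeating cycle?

Computing terms: a[0] = 16; a[1] = 0; a[2] = 23; a[3] = 15; a[4] = 19; a[5] = 15; a[6] = 7; a[7] = 5; a[8] = 21; a[9] = 20; a[10] = 13; a[11] = 0; a[12] = 14; a[13] = 20; a[14] = 17; a[15] = 20; a[16] = 1; a[17] = 15; a[18] = 3; a[19] = 10; a[20] = 9; a[21] = 0; a[22] = 2; a[23] = 10; a[24] = 6; a[25] = 10; a[26] = 18; a[27] = 20; a[28] = 4; a[29] = 5; a[30] = 12; a[31] = 0; a[32] = 11; a[33] = 5; a[34] = 8; a[35] = 5; a[36] = 24; a[37] = 10; a[38] = 22; a[39] = 15; a[40] = 16; a[41] = 0.
The sequence repeats with period 40.

40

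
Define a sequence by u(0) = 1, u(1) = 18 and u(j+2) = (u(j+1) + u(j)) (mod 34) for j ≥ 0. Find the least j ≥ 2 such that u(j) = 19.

We have u(0) = 1,  u(1) = 18,  u(2) = 19,  u(3) = 3,  u(4) = 22,  u(5) = 25,  u(6) = 13,  u(7) = 4,  u(8) = 17,  u(9) = 21,  u(10) = 4,  u(11) = 25,  u(12) = 29,  u(13) = 20,  u(14) = 15,  u(15) = 1,  u(16) = 16,  u(17) = 17,  u(18) = 33,  u(19) = 16,  u(20) = 15,  u(21) = 31,  u(22) = 12,  u(23) = 9,  u(24) = 21,  u(25) = 30,  u(26) = 17,  u(27) = 13,  u(28) = 30,  u(29) = 9,  u(30) = 5,  u(31) = 14,  u(32) = 19,  u(33) = 33,  u(34) = 18,  u(35) = 17,  u(36) = 1,  u(37) = 18.
Since (u(36), u(37)) = (u(0), u(1)) = (1, 18) (two consecutive terms determine the rest), the sequence is periodic with period 36.
The value 19 first appears (with j ≥ 2) at u(2).

2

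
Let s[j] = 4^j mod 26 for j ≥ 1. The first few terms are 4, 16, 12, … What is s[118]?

22

Listing terms: s[1] = 4, s[2] = 16, s[3] = 12, s[4] = 22, s[5] = 10, s[6] = 14, s[7] = 4.
The sequence repeats with period 6.
(118 - 1) mod 6 = 3, so s[118] = s[4] = 22.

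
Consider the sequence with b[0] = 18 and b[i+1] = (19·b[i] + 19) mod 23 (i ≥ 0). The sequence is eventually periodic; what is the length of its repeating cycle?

22

Listing terms: b[0] = 18; b[1] = 16; b[2] = 1; b[3] = 15; b[4] = 5; b[5] = 22; b[6] = 0; b[7] = 19; b[8] = 12; b[9] = 17; b[10] = 20; b[11] = 8; b[12] = 10; b[13] = 2; b[14] = 11; b[15] = 21; b[16] = 4; b[17] = 3; b[18] = 7; b[19] = 14; b[20] = 9; b[21] = 6; b[22] = 18.
The sequence repeats with period 22.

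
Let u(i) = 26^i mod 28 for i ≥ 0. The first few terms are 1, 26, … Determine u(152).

We have u(0) = 1,  u(1) = 26,  u(2) = 4,  u(3) = 20,  u(4) = 16,  u(5) = 24,  u(6) = 8,  u(7) = 12,  u(8) = 4.
Since u(8) = u(2) = 4, the sequence is eventually periodic: after a pre-period of length 2 it cycles with period 6.
For i ≥ 2, u(i) depends only on (i - 2) mod 6. (152 - 2) mod 6 = 0, so u(152) = u(2) = 4.

4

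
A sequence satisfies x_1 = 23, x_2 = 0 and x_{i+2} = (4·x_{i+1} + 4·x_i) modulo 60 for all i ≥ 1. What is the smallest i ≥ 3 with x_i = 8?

4

Listing terms: x_1 = 23; x_2 = 0; x_3 = 32; x_4 = 8; x_5 = 40; x_6 = 12; x_7 = 28; x_8 = 40; x_9 = 32; x_{10} = 48; x_{11} = 20; x_{12} = 32; x_{13} = 28; x_{14} = 0; x_{15} = 52; x_{16} = 28; x_{17} = 20; x_{18} = 12; x_{19} = 8; x_{20} = 20; x_{21} = 52; x_{22} = 48; x_{23} = 40; x_{24} = 52; x_{25} = 8; x_{26} = 0; x_{27} = 32.
Since (x_{26}, x_{27}) = (x_2, x_3) = (0, 32) (two consecutive terms determine the rest), the sequence is eventually periodic: after a pre-period of length 1 it cycles with period 24.
The value 8 first appears (with i ≥ 3) at x_4.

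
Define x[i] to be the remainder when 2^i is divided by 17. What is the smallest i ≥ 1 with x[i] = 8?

Listing terms: x[0] = 1; x[1] = 2; x[2] = 4; x[3] = 8; x[4] = 16; x[5] = 15; x[6] = 13; x[7] = 9; x[8] = 1.
The sequence repeats with period 8.
The value 8 first appears (with i ≥ 1) at x[3].

3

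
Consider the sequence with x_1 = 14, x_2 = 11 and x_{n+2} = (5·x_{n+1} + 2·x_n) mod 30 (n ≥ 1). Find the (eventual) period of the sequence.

Computing terms: x_1 = 14,  x_2 = 11,  x_3 = 23,  x_4 = 17,  x_5 = 11,  x_6 = 29,  x_7 = 17,  x_8 = 23,  x_9 = 29,  x_{10} = 11,  x_{11} = 23.
Since (x_{10}, x_{11}) = (x_2, x_3) = (11, 23) (two consecutive terms determine the rest), the sequence is eventually periodic: after a pre-period of length 1 it cycles with period 8.

8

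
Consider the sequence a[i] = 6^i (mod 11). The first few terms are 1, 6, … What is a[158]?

4

Computing terms: a[0] = 1,  a[1] = 6,  a[2] = 3,  a[3] = 7,  a[4] = 9,  a[5] = 10,  a[6] = 5,  a[7] = 8,  a[8] = 4,  a[9] = 2,  a[10] = 1.
Since a[10] = a[0] = 1, the sequence is periodic with period 10.
So a[158] = a[0 + ((158-0) mod 10)] = a[8] = 4.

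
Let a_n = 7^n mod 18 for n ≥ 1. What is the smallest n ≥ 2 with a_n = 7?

4

Computing terms: a_1 = 7,  a_2 = 13,  a_3 = 1,  a_4 = 7.
The sequence repeats with period 3.
The value 7 next appears (with n ≥ 2) at a_4.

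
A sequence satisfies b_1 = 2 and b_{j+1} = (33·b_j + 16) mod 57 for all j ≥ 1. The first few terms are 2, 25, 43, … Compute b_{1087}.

55

Listing terms: b_1 = 2; b_2 = 25; b_3 = 43; b_4 = 10; b_5 = 4; b_6 = 34; b_7 = 55; b_8 = 7; b_9 = 19; b_{10} = 16; b_{11} = 31; b_{12} = 13; b_{13} = 46; b_{14} = 52; b_{15} = 22; b_{16} = 1; b_{17} = 49; b_{18} = 37; b_{19} = 40; b_{20} = 25.
Since b_{20} = b_2 = 25, the sequence is eventually periodic: after a pre-period of length 1 it cycles with period 18.
For j ≥ 2, b_j depends only on (j - 2) mod 18. (1087 - 2) mod 18 = 5, so b_{1087} = b_7 = 55.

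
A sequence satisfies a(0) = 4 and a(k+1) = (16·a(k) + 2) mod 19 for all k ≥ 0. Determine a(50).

5

We have a(0) = 4,  a(1) = 9,  a(2) = 13,  a(3) = 1,  a(4) = 18,  a(5) = 5,  a(6) = 6,  a(7) = 3,  a(8) = 12,  a(9) = 4.
The sequence repeats with period 9.
(50 - 0) mod 9 = 5, so a(50) = a(5) = 5.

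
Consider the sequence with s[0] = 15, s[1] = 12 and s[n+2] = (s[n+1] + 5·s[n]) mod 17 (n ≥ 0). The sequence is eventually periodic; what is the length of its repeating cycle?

We have s[0] = 15, s[1] = 12, s[2] = 2, s[3] = 11, s[4] = 4, s[5] = 8, s[6] = 11, s[7] = 0, s[8] = 4, s[9] = 4, s[10] = 7, s[11] = 10, s[12] = 11, s[13] = 10, s[14] = 14, s[15] = 13, s[16] = 15, s[17] = 12.
The sequence repeats with period 16.

16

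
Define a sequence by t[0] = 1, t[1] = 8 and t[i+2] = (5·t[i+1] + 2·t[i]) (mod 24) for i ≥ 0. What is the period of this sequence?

6

t[0] = 1,  t[1] = 8,  t[2] = 18,  t[3] = 10,  t[4] = 14,  t[5] = 18,  t[6] = 22,  t[7] = 2,  t[8] = 6,  t[9] = 10,  t[10] = 14.
Since (t[9], t[10]) = (t[3], t[4]) = (10, 14) (two consecutive terms determine the rest), the sequence is eventually periodic: after a pre-period of length 3 it cycles with period 6.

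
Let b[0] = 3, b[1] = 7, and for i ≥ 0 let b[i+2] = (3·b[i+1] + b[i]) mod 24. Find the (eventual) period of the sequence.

12

Listing terms: b[0] = 3, b[1] = 7, b[2] = 0, b[3] = 7, b[4] = 21, b[5] = 22, b[6] = 15, b[7] = 19, b[8] = 0, b[9] = 19, b[10] = 9, b[11] = 22, b[12] = 3, b[13] = 7.
Since (b[12], b[13]) = (b[0], b[1]) = (3, 7) (two consecutive terms determine the rest), the sequence is periodic with period 12.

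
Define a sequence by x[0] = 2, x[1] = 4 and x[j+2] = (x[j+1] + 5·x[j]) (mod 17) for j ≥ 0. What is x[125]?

x[0] = 2; x[1] = 4; x[2] = 14; x[3] = 0; x[4] = 2; x[5] = 2; x[6] = 12; x[7] = 5; x[8] = 14; x[9] = 5; x[10] = 7; x[11] = 15; x[12] = 16; x[13] = 6; x[14] = 1; x[15] = 14; x[16] = 2; x[17] = 4.
Since (x[16], x[17]) = (x[0], x[1]) = (2, 4) (two consecutive terms determine the rest), the sequence is periodic with period 16.
(125 - 0) mod 16 = 13, so x[125] = x[13] = 6.

6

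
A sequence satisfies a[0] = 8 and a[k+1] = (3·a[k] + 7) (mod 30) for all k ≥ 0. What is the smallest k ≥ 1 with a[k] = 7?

3

Computing terms: a[0] = 8,  a[1] = 1,  a[2] = 10,  a[3] = 7,  a[4] = 28,  a[5] = 1.
Since a[5] = a[1] = 1, the sequence is eventually periodic: after a pre-period of length 1 it cycles with period 4.
The value 7 first appears (with k ≥ 1) at a[3].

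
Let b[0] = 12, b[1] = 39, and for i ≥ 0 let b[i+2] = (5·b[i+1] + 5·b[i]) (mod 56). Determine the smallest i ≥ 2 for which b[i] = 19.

We have b[0] = 12, b[1] = 39, b[2] = 31, b[3] = 14, b[4] = 1, b[5] = 19, b[6] = 44, b[7] = 35, b[8] = 3, b[9] = 22, b[10] = 13, b[11] = 7, b[12] = 44, b[13] = 31, b[14] = 39, b[15] = 14, b[16] = 41, b[17] = 51, b[18] = 12, b[19] = 35, b[20] = 11, b[21] = 6, b[22] = 29, b[23] = 7, b[24] = 12, b[25] = 39.
The sequence repeats with period 24.
The value 19 first appears (with i ≥ 2) at b[5].

5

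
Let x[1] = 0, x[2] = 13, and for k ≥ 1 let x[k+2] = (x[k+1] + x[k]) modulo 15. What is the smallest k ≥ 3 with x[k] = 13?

Computing terms: x[1] = 0; x[2] = 13; x[3] = 13; x[4] = 11; x[5] = 9; x[6] = 5; x[7] = 14; x[8] = 4; x[9] = 3; x[10] = 7; x[11] = 10; x[12] = 2; x[13] = 12; x[14] = 14; x[15] = 11; x[16] = 10; x[17] = 6; x[18] = 1; x[19] = 7; x[20] = 8; x[21] = 0; x[22] = 8; x[23] = 8; x[24] = 1; x[25] = 9; x[26] = 10; x[27] = 4; x[28] = 14; x[29] = 3; x[30] = 2; x[31] = 5; x[32] = 7; x[33] = 12; x[34] = 4; x[35] = 1; x[36] = 5; x[37] = 6; x[38] = 11; x[39] = 2; x[40] = 13; x[41] = 0; x[42] = 13.
Since (x[41], x[42]) = (x[1], x[2]) = (0, 13) (two consecutive terms determine the rest), the sequence is periodic with period 40.
The value 13 first appears (with k ≥ 3) at x[3].

3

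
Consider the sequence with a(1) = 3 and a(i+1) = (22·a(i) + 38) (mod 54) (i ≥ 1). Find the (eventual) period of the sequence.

27

We have a(1) = 3; a(2) = 50; a(3) = 4; a(4) = 18; a(5) = 2; a(6) = 28; a(7) = 6; a(8) = 8; a(9) = 52; a(10) = 48; a(11) = 14; a(12) = 22; a(13) = 36; a(14) = 20; a(15) = 46; a(16) = 24; a(17) = 26; a(18) = 16; a(19) = 12; a(20) = 32; a(21) = 40; a(22) = 0; a(23) = 38; a(24) = 10; a(25) = 42; a(26) = 44; a(27) = 34; a(28) = 30; a(29) = 50.
Since a(29) = a(2) = 50, the sequence is eventually periodic: after a pre-period of length 1 it cycles with period 27.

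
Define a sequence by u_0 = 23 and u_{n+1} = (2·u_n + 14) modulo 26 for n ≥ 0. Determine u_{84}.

10

We have u_0 = 23, u_1 = 8, u_2 = 4, u_3 = 22, u_4 = 6, u_5 = 0, u_6 = 14, u_7 = 16, u_8 = 20, u_9 = 2, u_{10} = 18, u_{11} = 24, u_{12} = 10, u_{13} = 8.
Since u_{13} = u_1 = 8, the sequence is eventually periodic: after a pre-period of length 1 it cycles with period 12.
For n ≥ 1, u_n depends only on (n - 1) mod 12. (84 - 1) mod 12 = 11, so u_{84} = u_{12} = 10.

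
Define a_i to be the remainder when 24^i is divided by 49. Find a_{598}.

39

Computing terms: a_0 = 1,  a_1 = 24,  a_2 = 37,  a_3 = 6,  a_4 = 46,  a_5 = 26,  a_6 = 36,  a_7 = 31,  a_8 = 9,  a_9 = 20,  a_{10} = 39,  a_{11} = 5,  a_{12} = 22,  a_{13} = 38,  a_{14} = 30,  a_{15} = 34,  a_{16} = 32,  a_{17} = 33,  a_{18} = 8,  a_{19} = 45,  a_{20} = 2,  a_{21} = 48,  a_{22} = 25,  a_{23} = 12,  a_{24} = 43,  a_{25} = 3,  a_{26} = 23,  a_{27} = 13,  a_{28} = 18,  a_{29} = 40,  a_{30} = 29,  a_{31} = 10,  a_{32} = 44,  a_{33} = 27,  a_{34} = 11,  a_{35} = 19,  a_{36} = 15,  a_{37} = 17,  a_{38} = 16,  a_{39} = 41,  a_{40} = 4,  a_{41} = 47,  a_{42} = 1.
Since a_{42} = a_0 = 1, the sequence is periodic with period 42.
(598 - 0) mod 42 = 10, so a_{598} = a_{10} = 39.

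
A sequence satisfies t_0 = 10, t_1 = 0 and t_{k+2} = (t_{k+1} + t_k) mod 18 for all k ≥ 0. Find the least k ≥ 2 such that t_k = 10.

2

We have t_0 = 10; t_1 = 0; t_2 = 10; t_3 = 10; t_4 = 2; t_5 = 12; t_6 = 14; t_7 = 8; t_8 = 4; t_9 = 12; t_{10} = 16; t_{11} = 10; t_{12} = 8; t_{13} = 0; t_{14} = 8; t_{15} = 8; t_{16} = 16; t_{17} = 6; t_{18} = 4; t_{19} = 10; t_{20} = 14; t_{21} = 6; t_{22} = 2; t_{23} = 8; t_{24} = 10; t_{25} = 0.
The sequence repeats with period 24.
The value 10 first appears (with k ≥ 2) at t_2.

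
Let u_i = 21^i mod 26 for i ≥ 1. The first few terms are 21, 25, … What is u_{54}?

u_1 = 21, u_2 = 25, u_3 = 5, u_4 = 1, u_5 = 21.
The sequence repeats with period 4.
So u_{54} = u_{1 + ((54-1) mod 4)} = u_2 = 25.

25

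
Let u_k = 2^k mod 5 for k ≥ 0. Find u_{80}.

1

Listing terms: u_0 = 1; u_1 = 2; u_2 = 4; u_3 = 3; u_4 = 1.
The sequence repeats with period 4.
(80 - 0) mod 4 = 0, so u_{80} = u_0 = 1.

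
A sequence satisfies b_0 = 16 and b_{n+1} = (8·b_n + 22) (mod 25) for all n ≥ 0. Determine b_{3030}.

17

b_0 = 16; b_1 = 0; b_2 = 22; b_3 = 23; b_4 = 6; b_5 = 20; b_6 = 7; b_7 = 3; b_8 = 21; b_9 = 15; b_{10} = 17; b_{11} = 8; b_{12} = 11; b_{13} = 10; b_{14} = 2; b_{15} = 13; b_{16} = 1; b_{17} = 5; b_{18} = 12; b_{19} = 18; b_{20} = 16.
The sequence repeats with period 20.
So b_{3030} = b_{0 + ((3030-0) mod 20)} = b_{10} = 17.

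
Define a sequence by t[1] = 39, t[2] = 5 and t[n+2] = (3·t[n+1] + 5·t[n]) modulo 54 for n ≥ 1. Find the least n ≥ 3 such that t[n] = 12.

27

Computing terms: t[1] = 39, t[2] = 5, t[3] = 48, t[4] = 7, t[5] = 45, t[6] = 8, t[7] = 33, t[8] = 31, t[9] = 42, t[10] = 11, t[11] = 27, t[12] = 28, t[13] = 3, t[14] = 41, t[15] = 30, t[16] = 25, t[17] = 9, t[18] = 44, t[19] = 15, t[20] = 49, t[21] = 6, t[22] = 47, t[23] = 9, t[24] = 46, t[25] = 21, t[26] = 23, t[27] = 12, t[28] = 43, t[29] = 27, t[30] = 26, t[31] = 51, t[32] = 13, t[33] = 24, t[34] = 29, t[35] = 45, t[36] = 10, t[37] = 39, t[38] = 5.
Since (t[37], t[38]) = (t[1], t[2]) = (39, 5) (two consecutive terms determine the rest), the sequence is periodic with period 36.
The value 12 first appears (with n ≥ 3) at t[27].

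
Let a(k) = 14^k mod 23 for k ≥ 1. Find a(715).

Computing terms: a(1) = 14; a(2) = 12; a(3) = 7; a(4) = 6; a(5) = 15; a(6) = 3; a(7) = 19; a(8) = 13; a(9) = 21; a(10) = 18; a(11) = 22; a(12) = 9; a(13) = 11; a(14) = 16; a(15) = 17; a(16) = 8; a(17) = 20; a(18) = 4; a(19) = 10; a(20) = 2; a(21) = 5; a(22) = 1; a(23) = 14.
Since a(23) = a(1) = 14, the sequence is periodic with period 22.
(715 - 1) mod 22 = 10, so a(715) = a(11) = 22.

22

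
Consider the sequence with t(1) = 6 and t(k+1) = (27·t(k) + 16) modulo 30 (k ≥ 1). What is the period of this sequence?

4

We have t(1) = 6; t(2) = 28; t(3) = 22; t(4) = 10; t(5) = 16; t(6) = 28.
Since t(6) = t(2) = 28, the sequence is eventually periodic: after a pre-period of length 1 it cycles with period 4.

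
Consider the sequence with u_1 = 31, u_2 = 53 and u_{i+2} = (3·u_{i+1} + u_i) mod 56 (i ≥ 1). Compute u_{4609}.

31

u_1 = 31,  u_2 = 53,  u_3 = 22,  u_4 = 7,  u_5 = 43,  u_6 = 24,  u_7 = 3,  u_8 = 33,  u_9 = 46,  u_{10} = 3,  u_{11} = 55,  u_{12} = 0,  u_{13} = 55,  u_{14} = 53,  u_{15} = 46,  u_{16} = 23,  u_{17} = 3,  u_{18} = 32,  u_{19} = 43,  u_{20} = 49,  u_{21} = 22,  u_{22} = 3,  u_{23} = 31,  u_{24} = 40,  u_{25} = 39,  u_{26} = 45,  u_{27} = 6,  u_{28} = 7,  u_{29} = 27,  u_{30} = 32,  u_{31} = 11,  u_{32} = 9,  u_{33} = 38,  u_{34} = 11,  u_{35} = 15,  u_{36} = 0,  u_{37} = 15,  u_{38} = 45,  u_{39} = 38,  u_{40} = 47,  u_{41} = 11,  u_{42} = 24,  u_{43} = 27,  u_{44} = 49,  u_{45} = 6,  u_{46} = 11,  u_{47} = 39,  u_{48} = 16,  u_{49} = 31,  u_{50} = 53.
Since (u_{49}, u_{50}) = (u_1, u_2) = (31, 53) (two consecutive terms determine the rest), the sequence is periodic with period 48.
(4609 - 1) mod 48 = 0, so u_{4609} = u_1 = 31.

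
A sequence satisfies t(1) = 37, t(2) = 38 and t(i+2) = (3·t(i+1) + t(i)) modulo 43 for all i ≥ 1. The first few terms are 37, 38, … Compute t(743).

Listing terms: t(1) = 37, t(2) = 38, t(3) = 22, t(4) = 18, t(5) = 33, t(6) = 31, t(7) = 40, t(8) = 22, t(9) = 20, t(10) = 39, t(11) = 8, t(12) = 20, t(13) = 25, t(14) = 9, t(15) = 9, t(16) = 36, t(17) = 31, t(18) = 0, t(19) = 31, t(20) = 7, t(21) = 9, t(22) = 34, t(23) = 25, t(24) = 23, t(25) = 8, t(26) = 4, t(27) = 20, t(28) = 21, t(29) = 40, t(30) = 12, t(31) = 33, t(32) = 25, t(33) = 22, t(34) = 5, t(35) = 37, t(36) = 30, t(37) = 41, t(38) = 24, t(39) = 27, t(40) = 19, t(41) = 41, t(42) = 13, t(43) = 37, t(44) = 38.
The sequence repeats with period 42.
(743 - 1) mod 42 = 28, so t(743) = t(29) = 40.

40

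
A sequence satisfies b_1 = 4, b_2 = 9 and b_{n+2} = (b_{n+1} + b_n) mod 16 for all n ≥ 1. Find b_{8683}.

Computing terms: b_1 = 4,  b_2 = 9,  b_3 = 13,  b_4 = 6,  b_5 = 3,  b_6 = 9,  b_7 = 12,  b_8 = 5,  b_9 = 1,  b_{10} = 6,  b_{11} = 7,  b_{12} = 13,  b_{13} = 4,  b_{14} = 1,  b_{15} = 5,  b_{16} = 6,  b_{17} = 11,  b_{18} = 1,  b_{19} = 12,  b_{20} = 13,  b_{21} = 9,  b_{22} = 6,  b_{23} = 15,  b_{24} = 5,  b_{25} = 4,  b_{26} = 9.
The sequence repeats with period 24.
(8683 - 1) mod 24 = 18, so b_{8683} = b_{19} = 12.

12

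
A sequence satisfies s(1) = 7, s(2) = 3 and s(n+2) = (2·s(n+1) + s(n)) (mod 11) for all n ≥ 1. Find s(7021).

4

Computing terms: s(1) = 7,  s(2) = 3,  s(3) = 2,  s(4) = 7,  s(5) = 5,  s(6) = 6,  s(7) = 6,  s(8) = 7,  s(9) = 9,  s(10) = 3,  s(11) = 4,  s(12) = 0,  s(13) = 4,  s(14) = 8,  s(15) = 9,  s(16) = 4,  s(17) = 6,  s(18) = 5,  s(19) = 5,  s(20) = 4,  s(21) = 2,  s(22) = 8,  s(23) = 7,  s(24) = 0,  s(25) = 7,  s(26) = 3.
The sequence repeats with period 24.
So s(7021) = s(1 + ((7021-1) mod 24)) = s(13) = 4.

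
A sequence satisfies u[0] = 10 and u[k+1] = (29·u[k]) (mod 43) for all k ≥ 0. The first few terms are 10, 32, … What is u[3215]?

18

We have u[0] = 10,  u[1] = 32,  u[2] = 25,  u[3] = 37,  u[4] = 41,  u[5] = 28,  u[6] = 38,  u[7] = 27,  u[8] = 9,  u[9] = 3,  u[10] = 1,  u[11] = 29,  u[12] = 24,  u[13] = 8,  u[14] = 17,  u[15] = 20,  u[16] = 21,  u[17] = 7,  u[18] = 31,  u[19] = 39,  u[20] = 13,  u[21] = 33,  u[22] = 11,  u[23] = 18,  u[24] = 6,  u[25] = 2,  u[26] = 15,  u[27] = 5,  u[28] = 16,  u[29] = 34,  u[30] = 40,  u[31] = 42,  u[32] = 14,  u[33] = 19,  u[34] = 35,  u[35] = 26,  u[36] = 23,  u[37] = 22,  u[38] = 36,  u[39] = 12,  u[40] = 4,  u[41] = 30,  u[42] = 10.
Since u[42] = u[0] = 10, the sequence is periodic with period 42.
(3215 - 0) mod 42 = 23, so u[3215] = u[23] = 18.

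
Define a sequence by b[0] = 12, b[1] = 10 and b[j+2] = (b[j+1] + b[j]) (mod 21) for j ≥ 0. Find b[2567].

16

Listing terms: b[0] = 12; b[1] = 10; b[2] = 1; b[3] = 11; b[4] = 12; b[5] = 2; b[6] = 14; b[7] = 16; b[8] = 9; b[9] = 4; b[10] = 13; b[11] = 17; b[12] = 9; b[13] = 5; b[14] = 14; b[15] = 19; b[16] = 12; b[17] = 10.
Since (b[16], b[17]) = (b[0], b[1]) = (12, 10) (two consecutive terms determine the rest), the sequence is periodic with period 16.
(2567 - 0) mod 16 = 7, so b[2567] = b[7] = 16.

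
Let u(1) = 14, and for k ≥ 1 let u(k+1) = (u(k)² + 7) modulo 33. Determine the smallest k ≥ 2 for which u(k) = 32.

3

Listing terms: u(1) = 14; u(2) = 5; u(3) = 32; u(4) = 8; u(5) = 5.
Since u(5) = u(2) = 5, the sequence is eventually periodic: after a pre-period of length 1 it cycles with period 3.
The value 32 first appears (with k ≥ 2) at u(3).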